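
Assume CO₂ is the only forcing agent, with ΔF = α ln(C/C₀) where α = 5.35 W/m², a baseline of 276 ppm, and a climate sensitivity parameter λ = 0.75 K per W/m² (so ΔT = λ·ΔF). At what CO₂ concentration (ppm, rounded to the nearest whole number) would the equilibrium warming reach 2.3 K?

C ≈ 490 ppm

Required forcing: ΔF = ΔT/λ = 2.3/0.75 = 3.0667 W/m².
Then ln(C/276) = ΔF/5.35 = 3.0667/5.35 = 0.57321.
So C = 276 × e^0.57321 = 276 × 1.77395 = 489.61 ppm.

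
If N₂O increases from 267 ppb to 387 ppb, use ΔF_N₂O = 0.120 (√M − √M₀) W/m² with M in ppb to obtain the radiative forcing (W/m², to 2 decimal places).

ΔF = 0.40 W/m²

N₂O: 0.120 × (√387 − √267) = 0.120 × (19.6723 − 16.3401) = 0.120 × 3.3322 = 0.3999 W/m².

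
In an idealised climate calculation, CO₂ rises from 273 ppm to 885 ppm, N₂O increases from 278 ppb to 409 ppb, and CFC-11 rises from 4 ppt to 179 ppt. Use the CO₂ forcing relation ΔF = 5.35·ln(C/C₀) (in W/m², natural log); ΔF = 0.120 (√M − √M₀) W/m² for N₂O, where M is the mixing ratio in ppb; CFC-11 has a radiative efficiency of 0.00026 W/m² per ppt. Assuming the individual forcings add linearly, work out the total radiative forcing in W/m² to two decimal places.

ΔF = 6.76 W/m²

CO₂: 5.35 × ln(885/273) = 5.35 × ln(3.24176) = 5.35 × 1.17612 = 6.2922 W/m².
N₂O: 0.120 × (√409 − √278) = 0.120 × (20.2237 − 16.6733) = 0.120 × 3.5504 = 0.4260 W/m².
CFC-11: ΔF = 0.00026 × (179 − 4) = 0.00026 × 175 = 0.0455 W/m².
Total ΔF = 6.2922 + 0.4260 + 0.0455 = 6.7637 W/m².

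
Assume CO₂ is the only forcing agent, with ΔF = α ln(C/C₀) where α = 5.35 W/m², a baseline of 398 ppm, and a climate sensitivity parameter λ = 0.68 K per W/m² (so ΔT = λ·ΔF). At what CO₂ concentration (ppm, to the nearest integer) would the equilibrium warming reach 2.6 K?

C ≈ 813 ppm

Required forcing: ΔF = ΔT/λ = 2.6/0.68 = 3.8235 W/m².
Then ln(C/398) = ΔF/5.35 = 3.8235/5.35 = 0.71467.
So C = 398 × e^0.71467 = 398 × 2.04351 = 813.32 ppm.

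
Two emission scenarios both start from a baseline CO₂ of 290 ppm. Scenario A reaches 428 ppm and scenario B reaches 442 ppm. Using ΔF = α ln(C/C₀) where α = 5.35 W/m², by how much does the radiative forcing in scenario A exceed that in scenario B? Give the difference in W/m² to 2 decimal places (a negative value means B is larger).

ΔF_A = 5.35 ln(428/290) = 5.35 × 0.38924 = 2.0824 W/m².
ΔF_B = 5.35 ln(442/290) = 5.35 × 0.42143 = 2.2547 W/m².
Difference: 2.0824 − 2.2547 = -0.1723 W/m².

ΔF_A − ΔF_B = -0.17 W/m²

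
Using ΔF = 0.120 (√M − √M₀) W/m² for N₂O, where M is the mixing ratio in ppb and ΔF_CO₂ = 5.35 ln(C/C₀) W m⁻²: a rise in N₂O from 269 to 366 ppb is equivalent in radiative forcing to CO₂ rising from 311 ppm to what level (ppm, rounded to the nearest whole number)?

C ≈ 331 ppm

N₂O forcing: 0.120 × (√366 − √269) = 0.120 × (19.1311 − 16.4012) = 0.120 × 2.7299 = 0.32759 W/m².
Set 5.35 ln(C/311) = 0.32759: ln(C/311) = 0.32759/5.35 = 0.06123, so C = 311 × e^0.06123 = 311 × 1.06314 = 330.64 ppm.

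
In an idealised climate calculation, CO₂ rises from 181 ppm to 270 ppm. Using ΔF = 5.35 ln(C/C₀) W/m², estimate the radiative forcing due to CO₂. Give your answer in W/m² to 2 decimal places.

CO₂ absorption bands are partially saturated, so forcing scales with the logarithm of the concentration ratio.
CO₂: 5.35 × ln(270/181) = 5.35 × ln(1.49171) = 5.35 × 0.39992 = 2.1396 W/m².

ΔF = 2.14 W/m²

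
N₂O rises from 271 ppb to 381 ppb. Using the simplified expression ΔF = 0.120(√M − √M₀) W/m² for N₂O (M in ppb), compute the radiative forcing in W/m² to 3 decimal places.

N₂O: 0.120 × (√381 − √271) = 0.120 × (19.5192 − 16.4621) = 0.120 × 3.0571 = 0.3669 W/m².

ΔF = 0.367 W/m²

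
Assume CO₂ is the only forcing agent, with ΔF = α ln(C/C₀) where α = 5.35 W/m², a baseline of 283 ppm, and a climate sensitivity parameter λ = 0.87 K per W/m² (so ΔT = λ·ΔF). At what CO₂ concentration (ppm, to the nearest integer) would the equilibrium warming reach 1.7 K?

Required forcing: ΔF = ΔT/λ = 1.7/0.87 = 1.9540 W/m².
Then ln(C/283) = ΔF/5.35 = 1.9540/5.35 = 0.36523.
So C = 283 × e^0.36523 = 283 × 1.44085 = 407.76 ppm.

C ≈ 408 ppm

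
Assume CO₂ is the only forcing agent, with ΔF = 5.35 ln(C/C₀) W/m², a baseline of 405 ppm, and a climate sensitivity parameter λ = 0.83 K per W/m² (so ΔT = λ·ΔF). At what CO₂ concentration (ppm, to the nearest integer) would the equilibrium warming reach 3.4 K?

Required forcing: ΔF = ΔT/λ = 3.4/0.83 = 4.0964 W/m².
Then ln(C/405) = ΔF/5.35 = 4.0964/5.35 = 0.76568.
So C = 405 × e^0.76568 = 405 × 2.15046 = 870.94 ppm.

C ≈ 871 ppm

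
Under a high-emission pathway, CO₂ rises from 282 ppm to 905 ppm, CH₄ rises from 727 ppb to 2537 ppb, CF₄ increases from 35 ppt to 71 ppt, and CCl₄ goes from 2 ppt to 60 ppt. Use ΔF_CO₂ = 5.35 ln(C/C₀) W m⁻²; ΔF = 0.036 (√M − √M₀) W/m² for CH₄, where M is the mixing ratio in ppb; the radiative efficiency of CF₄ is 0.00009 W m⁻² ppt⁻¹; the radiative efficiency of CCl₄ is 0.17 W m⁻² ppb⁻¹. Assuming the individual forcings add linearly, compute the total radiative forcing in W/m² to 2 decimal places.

CO₂: 5.35 × ln(905/282) = 5.35 × ln(3.20922) = 5.35 × 1.16603 = 6.2383 W/m².
CH₄: 0.036 × (√2537 − √727) = 0.036 × (50.3686 − 26.9629) = 0.036 × 23.4057 = 0.8426 W/m².
CF₄: ΔF = 0.00009 × (71 − 35) = 0.00009 × 36 = 0.0032 W/m².
CCl₄: Δ = 60 − 2 = 58 ppt = 0.058 ppb; ΔF = 0.17 × 0.058 = 0.0099 W/m².
Total ΔF = 6.2383 + 0.8426 + 0.0032 + 0.0099 = 7.0940 W/m².

ΔF = 7.09 W/m²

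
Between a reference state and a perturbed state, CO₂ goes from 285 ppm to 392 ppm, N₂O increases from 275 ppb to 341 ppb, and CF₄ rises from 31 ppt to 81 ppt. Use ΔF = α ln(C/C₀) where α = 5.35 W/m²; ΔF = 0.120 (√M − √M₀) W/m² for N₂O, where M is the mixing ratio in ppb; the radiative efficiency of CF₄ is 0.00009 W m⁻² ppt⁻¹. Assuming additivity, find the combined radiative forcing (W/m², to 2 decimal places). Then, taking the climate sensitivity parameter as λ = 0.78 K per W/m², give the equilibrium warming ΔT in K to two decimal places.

CO₂: 5.35 × ln(392/285) = 5.35 × ln(1.37544) = 5.35 × 0.31877 = 1.7054 W/m².
N₂O: 0.120 × (√341 − √275) = 0.120 × (18.4662 − 16.5831) = 0.120 × 1.8831 = 0.2260 W/m².
CF₄: ΔF = 0.00009 × (81 − 31) = 0.00009 × 50 = 0.0045 W/m².
Total ΔF = 1.7054 + 0.2260 + 0.0045 = 1.9359 W/m².
ΔT = λ ΔF = 0.78 × 1.94 = 1.5132 K.

ΔF = 1.94 W/m²; ΔT = 1.51 K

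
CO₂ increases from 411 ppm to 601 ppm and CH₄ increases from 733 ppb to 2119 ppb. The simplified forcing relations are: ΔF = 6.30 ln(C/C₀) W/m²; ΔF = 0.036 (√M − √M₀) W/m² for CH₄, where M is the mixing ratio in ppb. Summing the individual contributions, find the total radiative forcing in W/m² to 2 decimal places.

CO₂: 6.30 × ln(601/411) = 6.30 × ln(1.46229) = 6.30 × 0.38000 = 2.3940 W/m².
CH₄: 0.036 × (√2119 − √733) = 0.036 × (46.0326 − 27.0740) = 0.036 × 18.9586 = 0.6825 W/m².
Total ΔF = 2.3940 + 0.6825 = 3.0765 W/m².

ΔF = 3.08 W/m²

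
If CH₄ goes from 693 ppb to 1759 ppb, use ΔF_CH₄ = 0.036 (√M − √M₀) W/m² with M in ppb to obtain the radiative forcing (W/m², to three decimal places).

CH₄: 0.036 × (√1759 − √693) = 0.036 × (41.9404 − 26.3249) = 0.036 × 15.6155 = 0.5622 W/m².

ΔF = 0.562 W/m²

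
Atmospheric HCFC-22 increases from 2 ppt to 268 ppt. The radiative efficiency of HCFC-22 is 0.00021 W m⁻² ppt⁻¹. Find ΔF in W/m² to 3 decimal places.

HCFC-22: ΔF = 0.00021 × (268 − 2) = 0.00021 × 266 = 0.0559 W/m².

ΔF = 0.056 W/m²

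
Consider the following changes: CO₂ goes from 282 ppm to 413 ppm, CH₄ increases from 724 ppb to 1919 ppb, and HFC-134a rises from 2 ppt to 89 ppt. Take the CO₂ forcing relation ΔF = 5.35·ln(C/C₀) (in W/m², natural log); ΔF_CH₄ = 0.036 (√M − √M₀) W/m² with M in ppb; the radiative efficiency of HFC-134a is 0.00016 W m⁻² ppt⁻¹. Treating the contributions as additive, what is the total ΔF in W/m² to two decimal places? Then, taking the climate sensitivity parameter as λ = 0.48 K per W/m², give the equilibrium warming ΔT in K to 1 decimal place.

ΔF = 2.66 W/m²; ΔT = 1.3 K

CO₂: 5.35 × ln(413/282) = 5.35 × ln(1.46454) = 5.35 × 0.38154 = 2.0412 W/m².
CH₄: 0.036 × (√1919 − √724) = 0.036 × (43.8064 − 26.9072) = 0.036 × 16.8992 = 0.6084 W/m².
HFC-134a: ΔF = 0.00016 × (89 − 2) = 0.00016 × 87 = 0.0139 W/m².
Total ΔF = 2.0412 + 0.6084 + 0.0139 = 2.6635 W/m².
ΔT = λ ΔF = 0.48 × 2.66 = 1.2768 K.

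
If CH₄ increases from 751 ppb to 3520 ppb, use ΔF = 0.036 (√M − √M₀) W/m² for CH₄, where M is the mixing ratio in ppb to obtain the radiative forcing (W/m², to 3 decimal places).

CH₄: 0.036 × (√3520 − √751) = 0.036 × (59.3296 − 27.4044) = 0.036 × 31.9252 = 1.1493 W/m².

ΔF = 1.149 W/m²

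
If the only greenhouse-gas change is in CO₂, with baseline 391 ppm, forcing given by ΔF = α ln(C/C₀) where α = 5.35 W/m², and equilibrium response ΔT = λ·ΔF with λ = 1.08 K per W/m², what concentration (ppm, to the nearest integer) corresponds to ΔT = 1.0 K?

C ≈ 465 ppm

Required forcing: ΔF = ΔT/λ = 1.0/1.08 = 0.9259 W/m².
Then ln(C/391) = ΔF/5.35 = 0.9259/5.35 = 0.17307.
So C = 391 × e^0.17307 = 391 × 1.18895 = 464.88 ppm.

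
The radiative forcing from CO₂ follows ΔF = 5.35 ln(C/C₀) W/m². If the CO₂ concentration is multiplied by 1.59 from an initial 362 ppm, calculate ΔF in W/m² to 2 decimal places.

ΔF = 5.35 × ln(1.59) = 5.35 × 0.46373 = 2.4810 W/m².

ΔF = 2.48 W/m²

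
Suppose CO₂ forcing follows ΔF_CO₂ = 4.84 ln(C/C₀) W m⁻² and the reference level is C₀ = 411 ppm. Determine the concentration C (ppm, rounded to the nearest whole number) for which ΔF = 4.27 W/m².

C ≈ 993 ppm

Set 4.84 ln(C/411) = 4.27, so ln(C/411) = 4.27/4.84 = 0.88223.
Then C/411 = e^0.88223 = 2.41628, giving C = 411 × 2.41628 = 993.09 ppm.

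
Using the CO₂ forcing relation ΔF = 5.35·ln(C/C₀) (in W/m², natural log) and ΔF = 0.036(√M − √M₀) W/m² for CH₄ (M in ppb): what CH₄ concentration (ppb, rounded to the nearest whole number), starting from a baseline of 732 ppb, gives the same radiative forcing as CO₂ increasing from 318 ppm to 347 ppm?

CO₂ forcing: 5.35 × ln(347/318) = 5.35 × 0.087273 = 0.46691 W/m².
Set 0.036(√M − √732) = 0.46691: √M = 0.46691/0.036 + √732 = 12.9697 + 27.0555 = 40.0252.
M = (40.0252)² = 1602.02 ppb.

M ≈ 1602 ppb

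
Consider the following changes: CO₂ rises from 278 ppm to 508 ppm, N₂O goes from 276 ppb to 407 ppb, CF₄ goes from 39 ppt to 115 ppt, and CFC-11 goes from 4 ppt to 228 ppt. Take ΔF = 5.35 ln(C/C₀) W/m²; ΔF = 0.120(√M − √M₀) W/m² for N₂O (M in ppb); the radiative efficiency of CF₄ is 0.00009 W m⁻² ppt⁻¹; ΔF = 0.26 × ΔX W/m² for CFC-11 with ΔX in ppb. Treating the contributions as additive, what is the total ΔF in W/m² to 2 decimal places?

CO₂: 5.35 × ln(508/278) = 5.35 × ln(1.82734) = 5.35 × 0.60286 = 3.2253 W/m².
N₂O: 0.120 × (√407 − √276) = 0.120 × (20.1742 − 16.6132) = 0.120 × 3.5610 = 0.4273 W/m².
CF₄: ΔF = 0.00009 × (115 − 39) = 0.00009 × 76 = 0.0068 W/m².
CFC-11: Δ = 228 − 4 = 224 ppt = 0.224 ppb; ΔF = 0.26 × 0.224 = 0.0582 W/m².
Total ΔF = 3.2253 + 0.4273 + 0.0068 + 0.0582 = 3.7176 W/m².

ΔF = 3.72 W/m²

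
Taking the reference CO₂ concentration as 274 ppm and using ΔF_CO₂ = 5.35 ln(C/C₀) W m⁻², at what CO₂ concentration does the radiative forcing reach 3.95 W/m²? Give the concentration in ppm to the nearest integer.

Set 5.35 ln(C/274) = 3.95, so ln(C/274) = 3.95/5.35 = 0.73832.
Then C/274 = e^0.73832 = 2.09242, giving C = 274 × 2.09242 = 573.32 ppm.

C ≈ 573 ppm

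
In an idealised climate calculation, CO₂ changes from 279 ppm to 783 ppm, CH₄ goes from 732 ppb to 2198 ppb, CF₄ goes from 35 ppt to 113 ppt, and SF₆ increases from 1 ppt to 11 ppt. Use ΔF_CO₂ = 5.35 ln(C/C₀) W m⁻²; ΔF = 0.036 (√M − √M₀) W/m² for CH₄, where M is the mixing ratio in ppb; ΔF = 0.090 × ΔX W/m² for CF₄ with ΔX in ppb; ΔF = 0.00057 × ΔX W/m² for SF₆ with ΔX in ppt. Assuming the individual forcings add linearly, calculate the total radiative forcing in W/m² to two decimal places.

ΔF = 6.25 W/m²

CO₂: 5.35 × ln(783/279) = 5.35 × ln(2.80645) = 5.35 × 1.03192 = 5.5208 W/m².
CH₄: 0.036 × (√2198 − √732) = 0.036 × (46.8828 − 27.0555) = 0.036 × 19.8273 = 0.7138 W/m².
CF₄: Δ = 113 − 35 = 78 ppt = 0.078 ppb; ΔF = 0.090 × 0.078 = 0.0070 W/m².
SF₆: ΔF = 0.00057 × (11 − 1) = 0.00057 × 10 = 0.0057 W/m².
Total ΔF = 5.5208 + 0.7138 + 0.0070 + 0.0057 = 6.2473 W/m².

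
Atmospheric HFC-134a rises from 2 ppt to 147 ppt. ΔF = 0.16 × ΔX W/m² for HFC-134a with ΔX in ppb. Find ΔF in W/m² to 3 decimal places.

ΔF = 0.023 W/m²

HFC-134a: Δ = 147 − 2 = 145 ppt = 0.145 ppb; ΔF = 0.16 × 0.145 = 0.0232 W/m².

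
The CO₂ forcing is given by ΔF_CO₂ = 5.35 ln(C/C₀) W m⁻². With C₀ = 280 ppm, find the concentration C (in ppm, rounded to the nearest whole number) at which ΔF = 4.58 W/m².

C ≈ 659 ppm

Set 5.35 ln(C/280) = 4.58, so ln(C/280) = 4.58/5.35 = 0.85607.
Then C/280 = e^0.85607 = 2.35389, giving C = 280 × 2.35389 = 659.09 ppm.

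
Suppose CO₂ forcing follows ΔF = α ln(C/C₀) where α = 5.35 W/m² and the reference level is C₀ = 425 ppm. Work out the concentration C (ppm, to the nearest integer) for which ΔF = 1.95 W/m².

C ≈ 612 ppm

Set 5.35 ln(C/425) = 1.95, so ln(C/425) = 1.95/5.35 = 0.36449.
Then C/425 = e^0.36449 = 1.43978, giving C = 425 × 1.43978 = 611.91 ppm.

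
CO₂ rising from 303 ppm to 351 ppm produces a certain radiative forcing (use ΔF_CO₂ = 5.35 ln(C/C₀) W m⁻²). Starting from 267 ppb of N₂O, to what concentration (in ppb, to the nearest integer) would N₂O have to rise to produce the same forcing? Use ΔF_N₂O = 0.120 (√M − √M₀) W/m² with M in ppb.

M ≈ 524 ppb

CO₂ forcing: 5.35 × ln(351/303) = 5.35 × 0.147053 = 0.78673 W/m².
Set 0.120(√M − √267) = 0.78673: √M = 0.78673/0.120 + √267 = 6.5561 + 16.3401 = 22.8962.
M = (22.8962)² = 524.24 ppb.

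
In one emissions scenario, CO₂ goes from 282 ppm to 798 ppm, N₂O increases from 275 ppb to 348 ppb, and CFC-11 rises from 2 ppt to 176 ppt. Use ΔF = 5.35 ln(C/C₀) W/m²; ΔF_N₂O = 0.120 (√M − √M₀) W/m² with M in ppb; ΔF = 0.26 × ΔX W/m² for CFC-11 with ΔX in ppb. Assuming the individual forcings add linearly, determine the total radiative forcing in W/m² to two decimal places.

ΔF = 5.86 W/m²

CO₂: 5.35 × ln(798/282) = 5.35 × ln(2.82979) = 5.35 × 1.04020 = 5.5651 W/m².
N₂O: 0.120 × (√348 − √275) = 0.120 × (18.6548 − 16.5831) = 0.120 × 2.0717 = 0.2486 W/m².
CFC-11: Δ = 176 − 2 = 174 ppt = 0.174 ppb; ΔF = 0.26 × 0.174 = 0.0452 W/m².
Total ΔF = 5.5651 + 0.2486 + 0.0452 = 5.8589 W/m².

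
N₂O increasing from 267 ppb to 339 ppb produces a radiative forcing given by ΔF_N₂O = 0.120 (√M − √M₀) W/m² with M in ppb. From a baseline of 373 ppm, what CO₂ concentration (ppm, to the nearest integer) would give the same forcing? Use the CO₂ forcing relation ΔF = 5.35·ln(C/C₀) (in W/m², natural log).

N₂O forcing: 0.120 × (√339 − √267) = 0.120 × (18.4120 − 16.3401) = 0.120 × 2.0719 = 0.24863 W/m².
Set 5.35 ln(C/373) = 0.24863: ln(C/373) = 0.24863/5.35 = 0.04647, so C = 373 × e^0.04647 = 373 × 1.04757 = 390.74 ppm.

C ≈ 391 ppm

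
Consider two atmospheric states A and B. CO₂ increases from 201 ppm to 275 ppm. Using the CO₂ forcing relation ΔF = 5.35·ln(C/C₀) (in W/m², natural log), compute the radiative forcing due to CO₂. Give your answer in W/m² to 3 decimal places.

ΔF = 1.677 W/m²

CO₂ absorption bands are partially saturated, so forcing scales with the logarithm of the concentration ratio.
CO₂: 5.35 × ln(275/201) = 5.35 × ln(1.36816) = 5.35 × 0.31347 = 1.6771 W/m².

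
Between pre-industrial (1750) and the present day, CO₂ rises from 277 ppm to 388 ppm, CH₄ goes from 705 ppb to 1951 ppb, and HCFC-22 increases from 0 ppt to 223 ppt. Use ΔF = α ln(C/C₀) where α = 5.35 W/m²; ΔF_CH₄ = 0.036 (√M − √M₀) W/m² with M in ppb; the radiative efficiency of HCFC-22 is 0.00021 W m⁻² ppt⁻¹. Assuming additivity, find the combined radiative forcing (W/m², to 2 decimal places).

ΔF = 2.48 W/m²

CO₂: 5.35 × ln(388/277) = 5.35 × ln(1.40072) = 5.35 × 0.33699 = 1.8029 W/m².
CH₄: 0.036 × (√1951 − √705) = 0.036 × (44.1701 − 26.5518) = 0.036 × 17.6183 = 0.6343 W/m².
HCFC-22: ΔF = 0.00021 × (223 − 0) = 0.00021 × 223 = 0.0468 W/m².
Total ΔF = 1.8029 + 0.6343 + 0.0468 = 2.4840 W/m².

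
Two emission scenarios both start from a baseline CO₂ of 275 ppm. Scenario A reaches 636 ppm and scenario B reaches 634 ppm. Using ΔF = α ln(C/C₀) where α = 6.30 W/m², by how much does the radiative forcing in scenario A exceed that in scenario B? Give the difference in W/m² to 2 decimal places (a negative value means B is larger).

ΔF_A = 6.30 ln(636/275) = 6.30 × 0.83843 = 5.2821 W/m².
ΔF_B = 6.30 ln(634/275) = 6.30 × 0.83528 = 5.2623 W/m².
Difference: 5.2821 − 5.2623 = 0.0198 W/m².

ΔF_A − ΔF_B = 0.02 W/m²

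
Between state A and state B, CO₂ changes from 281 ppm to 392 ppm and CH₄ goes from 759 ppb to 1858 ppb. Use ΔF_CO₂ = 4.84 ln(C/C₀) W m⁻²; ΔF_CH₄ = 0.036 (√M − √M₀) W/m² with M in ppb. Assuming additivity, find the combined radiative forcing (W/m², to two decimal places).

CO₂: 4.84 × ln(392/281) = 4.84 × ln(1.39502) = 4.84 × 0.33291 = 1.6113 W/m².
CH₄: 0.036 × (√1858 − √759) = 0.036 × (43.1045 − 27.5500) = 0.036 × 15.5545 = 0.5600 W/m².
Total ΔF = 1.6113 + 0.5600 = 2.1713 W/m².

ΔF = 2.17 W/m²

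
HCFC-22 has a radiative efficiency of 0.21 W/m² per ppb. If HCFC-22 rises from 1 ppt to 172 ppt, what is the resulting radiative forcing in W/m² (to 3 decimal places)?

HCFC-22: Δ = 172 − 1 = 171 ppt = 0.171 ppb; ΔF = 0.21 × 0.171 = 0.0359 W/m².

ΔF = 0.036 W/m²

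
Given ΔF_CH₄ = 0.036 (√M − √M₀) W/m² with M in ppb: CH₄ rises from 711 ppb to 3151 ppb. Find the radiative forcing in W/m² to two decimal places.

ΔF = 1.06 W/m²

CH₄: 0.036 × (√3151 − √711) = 0.036 × (56.1338 − 26.6646) = 0.036 × 29.4692 = 1.0609 W/m².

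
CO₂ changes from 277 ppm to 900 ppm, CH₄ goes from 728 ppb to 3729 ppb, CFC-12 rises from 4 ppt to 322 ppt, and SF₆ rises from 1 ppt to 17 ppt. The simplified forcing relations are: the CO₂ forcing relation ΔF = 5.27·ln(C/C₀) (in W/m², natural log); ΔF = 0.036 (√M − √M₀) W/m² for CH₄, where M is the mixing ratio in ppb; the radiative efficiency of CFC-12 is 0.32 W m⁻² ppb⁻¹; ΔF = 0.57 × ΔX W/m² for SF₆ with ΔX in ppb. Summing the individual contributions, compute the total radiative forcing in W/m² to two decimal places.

ΔF = 7.55 W/m²

CO₂: 5.27 × ln(900/277) = 5.27 × ln(3.24910) = 5.27 × 1.17838 = 6.2101 W/m².
CH₄: 0.036 × (√3729 − √728) = 0.036 × (61.0655 − 26.9815) = 0.036 × 34.0840 = 1.2270 W/m².
CFC-12: Δ = 322 − 4 = 318 ppt = 0.318 ppb; ΔF = 0.32 × 0.318 = 0.1018 W/m².
SF₆: Δ = 17 − 1 = 16 ppt = 0.016 ppb; ΔF = 0.57 × 0.016 = 0.0091 W/m².
Total ΔF = 6.2101 + 1.2270 + 0.1018 + 0.0091 = 7.5480 W/m².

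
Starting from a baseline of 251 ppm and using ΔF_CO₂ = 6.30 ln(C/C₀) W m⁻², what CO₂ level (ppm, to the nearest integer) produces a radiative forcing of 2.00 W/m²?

C ≈ 345 ppm

Set 6.30 ln(C/251) = 2.00, so ln(C/251) = 2.00/6.30 = 0.31746.
Then C/251 = e^0.31746 = 1.37363, giving C = 251 × 1.37363 = 344.78 ppm.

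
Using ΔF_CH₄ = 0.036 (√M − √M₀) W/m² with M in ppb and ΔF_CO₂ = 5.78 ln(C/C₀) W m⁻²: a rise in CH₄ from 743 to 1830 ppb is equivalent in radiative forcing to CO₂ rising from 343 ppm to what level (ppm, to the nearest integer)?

C ≈ 378 ppm

CH₄ forcing: 0.036 × (√1830 − √743) = 0.036 × (42.7785 − 27.2580) = 0.036 × 15.5205 = 0.55874 W/m².
Set 5.78 ln(C/343) = 0.55874: ln(C/343) = 0.55874/5.78 = 0.09667, so C = 343 × e^0.09667 = 343 × 1.10150 = 377.81 ppm.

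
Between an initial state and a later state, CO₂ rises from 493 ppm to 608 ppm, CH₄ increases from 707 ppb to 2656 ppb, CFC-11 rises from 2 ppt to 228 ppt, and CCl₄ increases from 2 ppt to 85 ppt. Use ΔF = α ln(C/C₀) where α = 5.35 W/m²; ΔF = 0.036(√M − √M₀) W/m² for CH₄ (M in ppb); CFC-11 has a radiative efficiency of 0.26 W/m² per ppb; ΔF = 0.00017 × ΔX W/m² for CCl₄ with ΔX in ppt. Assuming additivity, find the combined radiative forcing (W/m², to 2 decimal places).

ΔF = 2.09 W/m²

CO₂: 5.35 × ln(608/493) = 5.35 × ln(1.23327) = 5.35 × 0.20967 = 1.1217 W/m².
CH₄: 0.036 × (√2656 − √707) = 0.036 × (51.5364 − 26.5895) = 0.036 × 24.9469 = 0.8981 W/m².
CFC-11: Δ = 228 − 2 = 226 ppt = 0.226 ppb; ΔF = 0.26 × 0.226 = 0.0588 W/m².
CCl₄: ΔF = 0.00017 × (85 − 2) = 0.00017 × 83 = 0.0141 W/m².
Total ΔF = 1.1217 + 0.8981 + 0.0588 + 0.0141 = 2.0927 W/m².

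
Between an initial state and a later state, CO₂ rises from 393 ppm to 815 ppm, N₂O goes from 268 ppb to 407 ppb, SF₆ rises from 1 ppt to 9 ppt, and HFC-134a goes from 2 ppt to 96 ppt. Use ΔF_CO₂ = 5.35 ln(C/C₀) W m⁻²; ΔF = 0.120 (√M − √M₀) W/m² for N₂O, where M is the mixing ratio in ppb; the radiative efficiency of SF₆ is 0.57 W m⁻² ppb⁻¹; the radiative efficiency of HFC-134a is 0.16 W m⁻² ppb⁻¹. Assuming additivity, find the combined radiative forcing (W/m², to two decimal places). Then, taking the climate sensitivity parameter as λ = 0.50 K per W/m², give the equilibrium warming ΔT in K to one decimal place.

ΔF = 4.38 W/m²; ΔT = 2.2 K

CO₂: 5.35 × ln(815/393) = 5.35 × ln(2.07379) = 5.35 × 0.72938 = 3.9022 W/m².
N₂O: 0.120 × (√407 − √268) = 0.120 × (20.1742 − 16.3707) = 0.120 × 3.8035 = 0.4564 W/m².
SF₆: Δ = 9 − 1 = 8 ppt = 0.008 ppb; ΔF = 0.57 × 0.008 = 0.0046 W/m².
HFC-134a: Δ = 96 − 2 = 94 ppt = 0.094 ppb; ΔF = 0.16 × 0.094 = 0.0150 W/m².
Total ΔF = 3.9022 + 0.4564 + 0.0046 + 0.0150 = 4.3782 W/m².
ΔT = λ ΔF = 0.50 × 4.38 = 2.1900 K.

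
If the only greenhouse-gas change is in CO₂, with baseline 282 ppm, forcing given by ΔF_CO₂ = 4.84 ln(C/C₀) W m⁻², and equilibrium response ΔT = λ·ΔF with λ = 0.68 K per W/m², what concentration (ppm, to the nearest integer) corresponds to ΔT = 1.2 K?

Required forcing: ΔF = ΔT/λ = 1.2/0.68 = 1.7647 W/m².
Then ln(C/282) = ΔF/4.84 = 1.7647/4.84 = 0.36461.
So C = 282 × e^0.36461 = 282 × 1.43995 = 406.07 ppm.

C ≈ 406 ppm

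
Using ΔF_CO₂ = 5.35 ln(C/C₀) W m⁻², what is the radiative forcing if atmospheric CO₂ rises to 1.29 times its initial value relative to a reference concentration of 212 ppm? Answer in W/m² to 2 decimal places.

Because the forcing depends only on the ratio C/C₀, the initial concentration does not enter.
ΔF = 5.35 × ln(1.29) = 5.35 × 0.25464 = 1.3623 W/m².

ΔF = 1.36 W/m²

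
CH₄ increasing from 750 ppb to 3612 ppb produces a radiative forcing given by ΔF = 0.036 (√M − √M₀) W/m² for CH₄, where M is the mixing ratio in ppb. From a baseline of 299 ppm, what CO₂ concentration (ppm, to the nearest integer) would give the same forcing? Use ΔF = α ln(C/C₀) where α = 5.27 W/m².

C ≈ 374 ppm

CH₄ forcing: 0.036 × (√3612 − √750) = 0.036 × (60.0999 − 27.3861) = 0.036 × 32.7138 = 1.17770 W/m².
Set 5.27 ln(C/299) = 1.17770: ln(C/299) = 1.17770/5.27 = 0.22347, so C = 299 × e^0.22347 = 299 × 1.25041 = 373.87 ppm.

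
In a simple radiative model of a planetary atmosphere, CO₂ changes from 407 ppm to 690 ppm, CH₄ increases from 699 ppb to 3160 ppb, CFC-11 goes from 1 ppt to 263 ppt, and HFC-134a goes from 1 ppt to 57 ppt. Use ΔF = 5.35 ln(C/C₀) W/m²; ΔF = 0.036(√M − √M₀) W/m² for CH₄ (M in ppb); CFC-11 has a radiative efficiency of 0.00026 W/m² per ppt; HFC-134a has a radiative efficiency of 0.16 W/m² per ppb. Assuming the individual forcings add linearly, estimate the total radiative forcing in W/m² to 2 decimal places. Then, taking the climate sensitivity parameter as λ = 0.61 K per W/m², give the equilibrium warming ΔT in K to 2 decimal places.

ΔF = 3.97 W/m²; ΔT = 2.42 K

CO₂: 5.35 × ln(690/407) = 5.35 × ln(1.69533) = 5.35 × 0.52788 = 2.8242 W/m².
CH₄: 0.036 × (√3160 − √699) = 0.036 × (56.2139 − 26.4386) = 0.036 × 29.7753 = 1.0719 W/m².
CFC-11: ΔF = 0.00026 × (263 − 1) = 0.00026 × 262 = 0.0681 W/m².
HFC-134a: Δ = 57 − 1 = 56 ppt = 0.056 ppb; ΔF = 0.16 × 0.056 = 0.0090 W/m².
Total ΔF = 2.8242 + 1.0719 + 0.0681 + 0.0090 = 3.9732 W/m².
ΔT = λ ΔF = 0.61 × 3.97 = 2.4217 K.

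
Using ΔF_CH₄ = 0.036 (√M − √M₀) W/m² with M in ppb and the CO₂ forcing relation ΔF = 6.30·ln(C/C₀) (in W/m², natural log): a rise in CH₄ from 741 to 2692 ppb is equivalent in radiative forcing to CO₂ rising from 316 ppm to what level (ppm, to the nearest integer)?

CH₄ forcing: 0.036 × (√2692 − √741) = 0.036 × (51.8845 − 27.2213) = 0.036 × 24.6632 = 0.88788 W/m².
Set 6.30 ln(C/316) = 0.88788: ln(C/316) = 0.88788/6.30 = 0.14093, so C = 316 × e^0.14093 = 316 × 1.15134 = 363.82 ppm.

C ≈ 364 ppm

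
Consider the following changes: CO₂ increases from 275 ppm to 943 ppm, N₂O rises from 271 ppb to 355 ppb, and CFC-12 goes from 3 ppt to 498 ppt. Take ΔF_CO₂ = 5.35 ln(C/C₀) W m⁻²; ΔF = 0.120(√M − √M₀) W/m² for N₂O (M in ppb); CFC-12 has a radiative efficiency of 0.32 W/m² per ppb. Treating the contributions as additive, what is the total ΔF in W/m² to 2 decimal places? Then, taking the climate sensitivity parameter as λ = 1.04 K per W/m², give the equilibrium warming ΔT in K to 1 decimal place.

CO₂: 5.35 × ln(943/275) = 5.35 × ln(3.42909) = 5.35 × 1.23229 = 6.5928 W/m².
N₂O: 0.120 × (√355 − √271) = 0.120 × (18.8414 − 16.4621) = 0.120 × 2.3793 = 0.2855 W/m².
CFC-12: Δ = 498 − 3 = 495 ppt = 0.495 ppb; ΔF = 0.32 × 0.495 = 0.1584 W/m².
Total ΔF = 6.5928 + 0.2855 + 0.1584 = 7.0367 W/m².
ΔT = λ ΔF = 1.04 × 7.04 = 7.3216 K.

ΔF = 7.04 W/m²; ΔT = 7.3 K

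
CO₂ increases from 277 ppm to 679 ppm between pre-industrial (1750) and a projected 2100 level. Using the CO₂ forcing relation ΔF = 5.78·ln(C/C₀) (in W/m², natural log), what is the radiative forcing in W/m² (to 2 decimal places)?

ΔF = 5.18 W/m²

CO₂: 5.78 × ln(679/277) = 5.78 × ln(2.45126) = 5.78 × 0.89660 = 5.1823 W/m².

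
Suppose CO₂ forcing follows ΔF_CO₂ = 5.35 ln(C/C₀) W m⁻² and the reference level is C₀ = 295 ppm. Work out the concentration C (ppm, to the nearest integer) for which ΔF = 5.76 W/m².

C ≈ 866 ppm

Set 5.35 ln(C/295) = 5.76, so ln(C/295) = 5.76/5.35 = 1.07664.
Then C/295 = e^1.07664 = 2.93480, giving C = 295 × 2.93480 = 865.77 ppm.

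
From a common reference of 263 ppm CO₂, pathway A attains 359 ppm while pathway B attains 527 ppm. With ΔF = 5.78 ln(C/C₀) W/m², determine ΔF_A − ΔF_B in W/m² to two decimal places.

ΔF_A = 5.78 ln(359/263) = 5.78 × 0.31117 = 1.7986 W/m².
ΔF_B = 5.78 ln(527/263) = 5.78 × 0.69505 = 4.0174 W/m².
Difference: 1.7986 − 4.0174 = -2.2188 W/m².

ΔF_A − ΔF_B = -2.22 W/m²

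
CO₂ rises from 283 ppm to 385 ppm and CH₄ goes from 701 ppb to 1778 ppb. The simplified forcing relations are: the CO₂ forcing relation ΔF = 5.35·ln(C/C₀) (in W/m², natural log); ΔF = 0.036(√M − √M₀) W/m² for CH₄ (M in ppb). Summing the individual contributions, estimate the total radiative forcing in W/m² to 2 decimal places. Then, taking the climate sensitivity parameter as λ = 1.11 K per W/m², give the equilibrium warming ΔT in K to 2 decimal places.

CO₂: 5.35 × ln(385/283) = 5.35 × ln(1.36042) = 5.35 × 0.30779 = 1.6467 W/m².
CH₄: 0.036 × (√1778 − √701) = 0.036 × (42.1663 − 26.4764) = 0.036 × 15.6899 = 0.5648 W/m².
Total ΔF = 1.6467 + 0.5648 = 2.2115 W/m².
ΔT = λ ΔF = 1.11 × 2.21 = 2.4531 K.

ΔF = 2.21 W/m²; ΔT = 2.45 K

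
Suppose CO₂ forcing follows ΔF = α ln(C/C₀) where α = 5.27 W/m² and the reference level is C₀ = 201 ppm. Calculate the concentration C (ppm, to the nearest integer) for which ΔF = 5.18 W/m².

Set 5.27 ln(C/201) = 5.18, so ln(C/201) = 5.18/5.27 = 0.98292.
Then C/201 = e^0.98292 = 2.67225, giving C = 201 × 2.67225 = 537.12 ppm.

C ≈ 537 ppm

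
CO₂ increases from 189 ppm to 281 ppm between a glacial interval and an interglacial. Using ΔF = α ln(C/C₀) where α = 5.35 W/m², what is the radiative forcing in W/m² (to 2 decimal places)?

CO₂: 5.35 × ln(281/189) = 5.35 × ln(1.48677) = 5.35 × 0.39661 = 2.1219 W/m².

ΔF = 2.12 W/m²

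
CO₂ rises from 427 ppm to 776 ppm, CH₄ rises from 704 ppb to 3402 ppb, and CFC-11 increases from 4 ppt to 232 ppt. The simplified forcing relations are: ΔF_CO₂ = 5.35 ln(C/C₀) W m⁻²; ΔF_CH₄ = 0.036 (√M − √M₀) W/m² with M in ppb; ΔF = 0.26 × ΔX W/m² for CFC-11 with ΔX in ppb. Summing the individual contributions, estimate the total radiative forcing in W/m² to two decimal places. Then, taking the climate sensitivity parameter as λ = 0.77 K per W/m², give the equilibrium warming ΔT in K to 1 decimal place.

ΔF = 4.40 W/m²; ΔT = 3.4 K

CO₂: 5.35 × ln(776/427) = 5.35 × ln(1.81733) = 5.35 × 0.59737 = 3.1959 W/m².
CH₄: 0.036 × (√3402 − √704) = 0.036 × (58.3267 − 26.5330) = 0.036 × 31.7937 = 1.1446 W/m².
CFC-11: Δ = 232 − 4 = 228 ppt = 0.228 ppb; ΔF = 0.26 × 0.228 = 0.0593 W/m².
Total ΔF = 3.1959 + 1.1446 + 0.0593 = 4.3998 W/m².
ΔT = λ ΔF = 0.77 × 4.40 = 3.3880 K.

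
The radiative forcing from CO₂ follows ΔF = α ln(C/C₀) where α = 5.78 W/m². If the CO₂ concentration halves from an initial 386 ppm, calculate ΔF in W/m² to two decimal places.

ΔF = 5.78 × ln(0.5) = 5.78 × -0.69315 = -4.0064 W/m².

ΔF = -4.01 W/m²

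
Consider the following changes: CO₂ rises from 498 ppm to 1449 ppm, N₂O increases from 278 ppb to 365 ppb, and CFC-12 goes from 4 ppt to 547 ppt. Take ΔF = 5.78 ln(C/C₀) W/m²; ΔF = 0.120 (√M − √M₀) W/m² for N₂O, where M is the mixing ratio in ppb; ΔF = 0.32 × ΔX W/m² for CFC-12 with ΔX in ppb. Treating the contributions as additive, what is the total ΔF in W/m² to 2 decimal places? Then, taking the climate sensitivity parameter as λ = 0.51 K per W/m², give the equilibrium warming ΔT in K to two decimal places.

ΔF = 6.64 W/m²; ΔT = 3.39 K

CO₂: 5.78 × ln(1449/498) = 5.78 × ln(2.90964) = 5.78 × 1.06803 = 6.1732 W/m².
N₂O: 0.120 × (√365 − √278) = 0.120 × (19.1050 − 16.6733) = 0.120 × 2.4317 = 0.2918 W/m².
CFC-12: Δ = 547 − 4 = 543 ppt = 0.543 ppb; ΔF = 0.32 × 0.543 = 0.1738 W/m².
Total ΔF = 6.1732 + 0.2918 + 0.1738 = 6.6388 W/m².
ΔT = λ ΔF = 0.51 × 6.64 = 3.3864 K.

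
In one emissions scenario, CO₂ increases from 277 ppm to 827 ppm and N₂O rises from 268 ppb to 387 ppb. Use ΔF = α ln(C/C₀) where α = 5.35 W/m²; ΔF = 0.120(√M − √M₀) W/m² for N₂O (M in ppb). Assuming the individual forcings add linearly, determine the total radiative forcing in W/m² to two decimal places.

CO₂: 5.35 × ln(827/277) = 5.35 × ln(2.98556) = 5.35 × 1.09379 = 5.8518 W/m².
N₂O: 0.120 × (√387 − √268) = 0.120 × (19.6723 − 16.3707) = 0.120 × 3.3016 = 0.3962 W/m².
Total ΔF = 5.8518 + 0.3962 = 6.2480 W/m².

ΔF = 6.25 W/m²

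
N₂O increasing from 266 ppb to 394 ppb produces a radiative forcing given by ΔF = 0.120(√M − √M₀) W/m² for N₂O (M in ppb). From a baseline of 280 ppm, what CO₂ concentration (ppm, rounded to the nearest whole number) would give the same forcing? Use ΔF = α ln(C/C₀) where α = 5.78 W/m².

N₂O forcing: 0.120 × (√394 − √266) = 0.120 × (19.8494 − 16.3095) = 0.120 × 3.5399 = 0.42479 W/m².
Set 5.78 ln(C/280) = 0.42479: ln(C/280) = 0.42479/5.78 = 0.07349, so C = 280 × e^0.07349 = 280 × 1.07626 = 301.35 ppm.

C ≈ 301 ppm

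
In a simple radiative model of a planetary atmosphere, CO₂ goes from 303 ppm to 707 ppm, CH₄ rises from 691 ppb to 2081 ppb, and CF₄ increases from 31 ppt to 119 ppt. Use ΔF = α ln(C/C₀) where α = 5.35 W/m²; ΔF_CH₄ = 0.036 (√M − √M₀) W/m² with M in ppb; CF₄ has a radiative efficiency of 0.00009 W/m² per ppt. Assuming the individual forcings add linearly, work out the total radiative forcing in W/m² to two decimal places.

ΔF = 5.24 W/m²

CO₂: 5.35 × ln(707/303) = 5.35 × ln(2.33333) = 5.35 × 0.84730 = 4.5331 W/m².
CH₄: 0.036 × (√2081 − √691) = 0.036 × (45.6180 − 26.2869) = 0.036 × 19.3311 = 0.6959 W/m².
CF₄: ΔF = 0.00009 × (119 − 31) = 0.00009 × 88 = 0.0079 W/m².
Total ΔF = 4.5331 + 0.6959 + 0.0079 = 5.2369 W/m².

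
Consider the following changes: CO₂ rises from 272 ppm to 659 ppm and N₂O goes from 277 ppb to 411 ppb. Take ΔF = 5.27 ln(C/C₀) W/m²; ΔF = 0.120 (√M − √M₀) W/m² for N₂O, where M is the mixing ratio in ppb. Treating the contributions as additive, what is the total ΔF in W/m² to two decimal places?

ΔF = 5.10 W/m²

CO₂: 5.27 × ln(659/272) = 5.27 × ln(2.42279) = 5.27 × 0.88492 = 4.6635 W/m².
N₂O: 0.120 × (√411 − √277) = 0.120 × (20.2731 − 16.6433) = 0.120 × 3.6298 = 0.4356 W/m².
Total ΔF = 4.6635 + 0.4356 = 5.0991 W/m².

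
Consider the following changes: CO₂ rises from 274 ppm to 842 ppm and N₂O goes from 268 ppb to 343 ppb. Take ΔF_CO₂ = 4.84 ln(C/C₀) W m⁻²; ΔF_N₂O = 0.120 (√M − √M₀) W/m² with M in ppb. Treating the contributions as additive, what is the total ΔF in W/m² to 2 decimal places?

CO₂: 4.84 × ln(842/274) = 4.84 × ln(3.07299) = 4.84 × 1.12265 = 5.4336 W/m².
N₂O: 0.120 × (√343 − √268) = 0.120 × (18.5203 − 16.3707) = 0.120 × 2.1496 = 0.2580 W/m².
Total ΔF = 5.4336 + 0.2580 = 5.6916 W/m².

ΔF = 5.69 W/m²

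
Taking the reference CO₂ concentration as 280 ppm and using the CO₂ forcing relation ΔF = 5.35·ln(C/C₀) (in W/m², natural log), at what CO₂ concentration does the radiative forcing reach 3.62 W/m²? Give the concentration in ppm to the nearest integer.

C ≈ 551 ppm

Set 5.35 ln(C/280) = 3.62, so ln(C/280) = 3.62/5.35 = 0.67664.
Then C/280 = e^0.67664 = 1.96726, giving C = 280 × 1.96726 = 550.83 ppm.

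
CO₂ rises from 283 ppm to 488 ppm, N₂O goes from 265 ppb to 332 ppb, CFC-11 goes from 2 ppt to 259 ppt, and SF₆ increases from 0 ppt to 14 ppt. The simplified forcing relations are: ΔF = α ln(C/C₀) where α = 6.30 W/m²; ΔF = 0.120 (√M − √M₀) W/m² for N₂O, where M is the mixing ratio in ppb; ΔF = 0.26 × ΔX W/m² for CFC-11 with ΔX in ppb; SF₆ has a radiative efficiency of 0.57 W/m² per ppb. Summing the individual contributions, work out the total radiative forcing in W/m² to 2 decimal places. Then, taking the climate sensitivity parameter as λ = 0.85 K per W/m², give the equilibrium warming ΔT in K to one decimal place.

ΔF = 3.74 W/m²; ΔT = 3.2 K

CO₂: 6.30 × ln(488/283) = 6.30 × ln(1.72438) = 6.30 × 0.54487 = 3.4327 W/m².
N₂O: 0.120 × (√332 − √265) = 0.120 × (18.2209 − 16.2788) = 0.120 × 1.9421 = 0.2331 W/m².
CFC-11: Δ = 259 − 2 = 257 ppt = 0.257 ppb; ΔF = 0.26 × 0.257 = 0.0668 W/m².
SF₆: Δ = 14 − 0 = 14 ppt = 0.014 ppb; ΔF = 0.57 × 0.014 = 0.0080 W/m².
Total ΔF = 3.4327 + 0.2331 + 0.0668 + 0.0080 = 3.7406 W/m².
ΔT = λ ΔF = 0.85 × 3.74 = 3.1790 K.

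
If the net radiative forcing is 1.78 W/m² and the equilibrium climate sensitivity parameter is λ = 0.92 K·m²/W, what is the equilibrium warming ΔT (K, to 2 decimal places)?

ΔT = λ ΔF = 0.92 × 1.78 = 1.6376 K.

ΔT = 1.64 K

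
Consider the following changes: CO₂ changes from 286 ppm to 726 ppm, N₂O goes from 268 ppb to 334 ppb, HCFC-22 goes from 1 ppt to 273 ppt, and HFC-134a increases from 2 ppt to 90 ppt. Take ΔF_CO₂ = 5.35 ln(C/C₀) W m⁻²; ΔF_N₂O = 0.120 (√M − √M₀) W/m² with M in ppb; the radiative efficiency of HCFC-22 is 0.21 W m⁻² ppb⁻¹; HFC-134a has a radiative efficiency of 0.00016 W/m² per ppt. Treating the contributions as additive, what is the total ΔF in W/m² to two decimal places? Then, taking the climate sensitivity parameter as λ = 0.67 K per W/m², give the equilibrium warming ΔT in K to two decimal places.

ΔF = 5.28 W/m²; ΔT = 3.54 K

CO₂: 5.35 × ln(726/286) = 5.35 × ln(2.53846) = 5.35 × 0.93156 = 4.9838 W/m².
N₂O: 0.120 × (√334 − √268) = 0.120 × (18.2757 − 16.3707) = 0.120 × 1.9050 = 0.2286 W/m².
HCFC-22: Δ = 273 − 1 = 272 ppt = 0.272 ppb; ΔF = 0.21 × 0.272 = 0.0571 W/m².
HFC-134a: ΔF = 0.00016 × (90 − 2) = 0.00016 × 88 = 0.0141 W/m².
Total ΔF = 4.9838 + 0.2286 + 0.0571 + 0.0141 = 5.2836 W/m².
ΔT = λ ΔF = 0.67 × 5.28 = 3.5376 K.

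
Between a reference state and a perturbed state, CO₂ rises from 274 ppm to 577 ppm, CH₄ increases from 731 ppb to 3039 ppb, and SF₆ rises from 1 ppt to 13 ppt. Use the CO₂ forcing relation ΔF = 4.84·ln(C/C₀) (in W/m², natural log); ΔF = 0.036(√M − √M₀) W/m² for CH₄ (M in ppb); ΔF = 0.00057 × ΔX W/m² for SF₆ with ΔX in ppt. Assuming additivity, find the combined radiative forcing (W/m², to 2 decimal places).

ΔF = 4.62 W/m²

CO₂: 4.84 × ln(577/274) = 4.84 × ln(2.10584) = 4.84 × 0.74471 = 3.6044 W/m².
CH₄: 0.036 × (√3039 − √731) = 0.036 × (55.1271 − 27.0370) = 0.036 × 28.0901 = 1.0112 W/m².
SF₆: ΔF = 0.00057 × (13 − 1) = 0.00057 × 12 = 0.0068 W/m².
Total ΔF = 3.6044 + 1.0112 + 0.0068 = 4.6224 W/m².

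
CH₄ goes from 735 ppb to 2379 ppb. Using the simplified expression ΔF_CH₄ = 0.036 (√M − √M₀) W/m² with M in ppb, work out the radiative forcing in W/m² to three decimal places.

CH₄: 0.036 × (√2379 − √735) = 0.036 × (48.7750 − 27.1109) = 0.036 × 21.6641 = 0.7799 W/m².

ΔF = 0.780 W/m²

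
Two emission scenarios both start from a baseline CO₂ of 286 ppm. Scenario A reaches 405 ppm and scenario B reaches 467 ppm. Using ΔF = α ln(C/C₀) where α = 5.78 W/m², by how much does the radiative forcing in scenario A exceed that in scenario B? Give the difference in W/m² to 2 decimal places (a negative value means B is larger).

ΔF_A = 5.78 ln(405/286) = 5.78 × 0.34790 = 2.0109 W/m².
ΔF_B = 5.78 ln(467/286) = 5.78 × 0.49034 = 2.8342 W/m².
Difference: 2.0109 − 2.8342 = -0.8233 W/m².

ΔF_A − ΔF_B = -0.82 W/m²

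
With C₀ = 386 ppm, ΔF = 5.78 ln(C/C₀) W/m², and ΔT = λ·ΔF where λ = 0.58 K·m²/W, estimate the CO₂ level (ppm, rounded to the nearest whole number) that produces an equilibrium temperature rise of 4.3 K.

C ≈ 1392 ppm

Required forcing: ΔF = ΔT/λ = 4.3/0.58 = 7.4138 W/m².
Then ln(C/386) = ΔF/5.78 = 7.4138/5.78 = 1.28266.
So C = 386 × e^1.28266 = 386 × 3.60622 = 1392.00 ppm.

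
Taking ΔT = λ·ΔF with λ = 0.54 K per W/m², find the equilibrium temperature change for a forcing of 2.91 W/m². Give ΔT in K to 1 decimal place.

ΔT = λ ΔF = 0.54 × 2.91 = 1.5714 K.

ΔT = 1.6 K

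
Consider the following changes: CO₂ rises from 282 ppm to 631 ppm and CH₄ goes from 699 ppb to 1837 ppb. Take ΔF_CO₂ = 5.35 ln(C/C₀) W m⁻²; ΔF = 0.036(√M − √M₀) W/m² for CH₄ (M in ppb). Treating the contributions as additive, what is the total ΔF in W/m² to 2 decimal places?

ΔF = 4.90 W/m²

CO₂: 5.35 × ln(631/282) = 5.35 × ln(2.23759) = 5.35 × 0.80540 = 4.3089 W/m².
CH₄: 0.036 × (√1837 − √699) = 0.036 × (42.8602 − 26.4386) = 0.036 × 16.4216 = 0.5912 W/m².
Total ΔF = 4.3089 + 0.5912 = 4.9001 W/m².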